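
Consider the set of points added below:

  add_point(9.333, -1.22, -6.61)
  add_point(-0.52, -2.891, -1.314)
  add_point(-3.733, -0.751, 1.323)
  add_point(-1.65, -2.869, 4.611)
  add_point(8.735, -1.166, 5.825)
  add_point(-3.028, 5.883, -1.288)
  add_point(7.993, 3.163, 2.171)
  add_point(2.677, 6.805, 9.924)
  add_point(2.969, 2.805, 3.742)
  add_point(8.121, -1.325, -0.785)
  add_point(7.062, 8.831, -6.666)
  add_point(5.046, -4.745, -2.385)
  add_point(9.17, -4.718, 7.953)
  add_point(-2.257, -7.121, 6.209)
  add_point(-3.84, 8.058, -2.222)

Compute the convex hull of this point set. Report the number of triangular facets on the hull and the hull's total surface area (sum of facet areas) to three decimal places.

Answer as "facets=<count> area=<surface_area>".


facets=18 area=765.158

Hull vertices (11/15): indices [0, 1, 2, 4, 6, 7, 10, 11, 12, 13, 14].

Triangle areas on the boundary:
  f1: (p12, p7, p13) → 75.9469
  f2: (p1, p0, p14) → 64.7273
  f3: (p10, p0, p14) → 60.2090
  f4: (p10, p7, p14) → 81.2509
  f5: (p2, p1, p14) → 21.6449
  f6: (p2, p1, p13) → 18.8822
  f7: (p2, p7, p14) → 59.7341
  f8: (p2, p7, p13) → 53.5243
  f9: (p11, p1, p0) → 17.6983
  f10: (p11, p1, p13) → 25.7817
  f11: (p11, p12, p0) → 36.5939
  f12: (p11, p12, p13) → 57.0410
  f13: (p6, p10, p7) → 48.5997
  f14: (p6, p10, p0) → 45.4033
  f15: (p4, p12, p7) → 19.5883
  f16: (p4, p6, p7) → 28.4749
  f17: (p4, p12, p0) → 22.4173
  f18: (p4, p6, p0) → 27.6396
Σ area = 765.158

Euler: V−E+F = 11−27+18 = 2.


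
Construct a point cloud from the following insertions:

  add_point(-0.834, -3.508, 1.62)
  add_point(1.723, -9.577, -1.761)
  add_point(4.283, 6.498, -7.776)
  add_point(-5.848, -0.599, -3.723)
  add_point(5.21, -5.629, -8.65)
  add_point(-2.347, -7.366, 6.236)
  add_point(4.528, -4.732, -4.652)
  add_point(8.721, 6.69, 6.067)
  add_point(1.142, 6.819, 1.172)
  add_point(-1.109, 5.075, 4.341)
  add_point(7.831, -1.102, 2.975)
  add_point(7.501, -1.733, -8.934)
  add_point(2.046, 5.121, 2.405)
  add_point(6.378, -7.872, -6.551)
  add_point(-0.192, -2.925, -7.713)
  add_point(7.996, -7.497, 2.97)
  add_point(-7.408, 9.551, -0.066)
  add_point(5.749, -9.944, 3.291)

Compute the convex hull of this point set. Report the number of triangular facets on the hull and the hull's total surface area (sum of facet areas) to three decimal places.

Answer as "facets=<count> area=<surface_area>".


13 of the 18 inputs are extreme points: [1, 2, 3, 4, 5, 7, 9, 11, 13, 14, 15, 16, 17].

Facet areas (half cross-product norm):
  f1: (p5, p17, p7) → 75.8006
  f2: (p5, p3, p16) → 65.6895
  f3: (p2, p7, p16) → 100.4370
  f4: (p2, p11, p7) → 64.7702
  f5: (p15, p17, p7) → 16.6221
  f6: (p15, p11, p7) → 93.6017
  f7: (p13, p15, p17) → 16.1114
  f8: (p13, p15, p11) → 30.9181
  f9: (p9, p7, p16) → 32.4339
  f10: (p9, p5, p16) → 48.7104
  f11: (p9, p5, p7) → 62.2578
  f12: (p14, p2, p11) → 34.1522
  f13: (p14, p3, p16) → 32.1125
  f14: (p14, p2, p16) → 73.7891
  f15: (p1, p5, p17) → 27.5553
  f16: (p1, p13, p17) → 22.0934
  f17: (p1, p5, p3) → 52.1658
  f18: (p1, p14, p3) → 33.3068
  f19: (p4, p13, p11) → 6.6552
  f20: (p4, p14, p11) → 13.8019
  f21: (p4, p1, p13) → 10.5120
  f22: (p4, p1, p14) → 25.4796
Σ area = 938.976

Check V−E+F: 13 − 33 + 22 = 2.

facets=22 area=938.976


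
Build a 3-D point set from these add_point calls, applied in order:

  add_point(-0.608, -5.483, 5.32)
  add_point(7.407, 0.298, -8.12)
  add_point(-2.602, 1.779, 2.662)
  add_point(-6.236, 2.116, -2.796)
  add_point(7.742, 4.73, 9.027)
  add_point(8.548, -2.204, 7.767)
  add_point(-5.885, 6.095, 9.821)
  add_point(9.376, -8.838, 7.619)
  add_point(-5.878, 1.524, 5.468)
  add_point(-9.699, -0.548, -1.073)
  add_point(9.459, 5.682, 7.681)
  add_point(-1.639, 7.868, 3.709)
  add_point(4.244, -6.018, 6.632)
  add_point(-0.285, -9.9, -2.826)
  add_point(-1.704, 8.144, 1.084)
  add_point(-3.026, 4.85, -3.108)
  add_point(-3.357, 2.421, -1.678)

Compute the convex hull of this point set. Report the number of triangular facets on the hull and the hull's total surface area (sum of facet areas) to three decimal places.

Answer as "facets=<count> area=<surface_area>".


Extreme-point indices: [0, 1, 3, 4, 6, 7, 9, 10, 11, 13, 14, 15] — 12 of 17 on the boundary.

Triangle areas on the boundary:
  f1: (p1, p13, p9) → 92.2852
  f2: (p14, p1, p10) → 95.2672
  f3: (p7, p1, p10) → 115.4860
  f4: (p7, p1, p13) → 97.5044
  f5: (p11, p14, p10) → 14.6952
  f6: (p15, p14, p1) → 32.3022
  f7: (p0, p13, p9) → 54.6924
  f8: (p0, p7, p13) → 49.9782
  f9: (p3, p1, p9) → 23.1504
  f10: (p3, p15, p1) → 23.7387
  f11: (p3, p14, p9) → 15.4778
  f12: (p3, p15, p14) → 9.9592
  f13: (p6, p11, p10) → 44.8663
  f14: (p6, p0, p7) → 60.3737
  f15: (p6, p14, p9) → 57.1773
  f16: (p6, p11, p14) → 5.9938
  f17: (p6, p0, p9) → 72.6437
  f18: (p4, p7, p10) → 15.8267
  f19: (p4, p6, p10) → 11.5065
  f20: (p4, p6, p7) → 91.8740
Σ area = 984.799

Euler: V−E+F = 12−30+20 = 2.

facets=20 area=984.799


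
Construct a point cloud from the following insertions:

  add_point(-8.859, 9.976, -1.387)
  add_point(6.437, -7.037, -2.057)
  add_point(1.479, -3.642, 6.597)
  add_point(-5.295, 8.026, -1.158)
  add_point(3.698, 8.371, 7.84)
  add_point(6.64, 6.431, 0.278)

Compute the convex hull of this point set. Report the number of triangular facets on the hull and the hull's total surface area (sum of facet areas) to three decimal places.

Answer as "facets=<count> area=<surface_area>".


facets=6 area=479.232

Points on the hull: [0, 1, 2, 4, 5] (5 of 6).

Area of each hull facet:
  f1: (p1, p5, p0) → 107.3563
  f2: (p4, p5, p0) → 63.6333
  f3: (p4, p1, p5) → 52.7783
  f4: (p2, p1, p0) → 98.3833
  f5: (p2, p4, p0) → 95.6535
  f6: (p2, p4, p1) → 61.4272
Σ area = 479.232

Check V−E+F: 5 − 9 + 6 = 2.


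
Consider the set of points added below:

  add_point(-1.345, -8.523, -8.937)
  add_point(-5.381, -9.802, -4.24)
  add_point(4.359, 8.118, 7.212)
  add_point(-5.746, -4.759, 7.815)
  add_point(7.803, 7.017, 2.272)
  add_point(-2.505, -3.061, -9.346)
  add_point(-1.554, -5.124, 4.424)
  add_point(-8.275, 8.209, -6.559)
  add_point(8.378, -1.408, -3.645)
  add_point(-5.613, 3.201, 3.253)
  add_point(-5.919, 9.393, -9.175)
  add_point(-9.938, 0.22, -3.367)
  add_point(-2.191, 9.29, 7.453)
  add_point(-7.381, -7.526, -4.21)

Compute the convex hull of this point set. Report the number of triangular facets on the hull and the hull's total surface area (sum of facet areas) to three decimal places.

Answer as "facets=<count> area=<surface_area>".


13 of the 14 inputs are extreme points: [0, 1, 2, 3, 4, 5, 6, 7, 8, 10, 11, 12, 13].

Per-facet area ½‖(b−a)×(c−a)‖:
  f1: (p12, p3, p11) → 89.0026
  f2: (p6, p1, p8) → 70.0075
  f3: (p6, p3, p1) → 27.5354
  f4: (p13, p10, p11) → 38.3753
  f5: (p13, p3, p11) → 49.1650
  f6: (p13, p3, p1) → 18.7813
  f7: (p0, p1, p8) → 39.9148
  f8: (p0, p13, p1) → 9.2062
  f9: (p7, p12, p11) → 65.8246
  f10: (p7, p10, p11) → 12.1158
  f11: (p7, p10, p12) → 26.4230
  f12: (p2, p12, p3) → 48.1374
  f13: (p2, p6, p3) → 39.5569
  f14: (p2, p6, p8) → 88.6344
  f15: (p2, p10, p12) → 55.7966
  f16: (p5, p10, p8) → 79.6674
  f17: (p5, p0, p8) → 34.5759
  f18: (p5, p13, p10) → 50.5961
  f19: (p5, p0, p13) → 20.9945
  f20: (p4, p10, p8) → 90.7825
  f21: (p4, p2, p8) → 24.2152
  f22: (p4, p2, p10) → 55.0782
Σ area = 1034.386

Euler characteristic 13−33+22 = 2 ✓

facets=22 area=1034.386


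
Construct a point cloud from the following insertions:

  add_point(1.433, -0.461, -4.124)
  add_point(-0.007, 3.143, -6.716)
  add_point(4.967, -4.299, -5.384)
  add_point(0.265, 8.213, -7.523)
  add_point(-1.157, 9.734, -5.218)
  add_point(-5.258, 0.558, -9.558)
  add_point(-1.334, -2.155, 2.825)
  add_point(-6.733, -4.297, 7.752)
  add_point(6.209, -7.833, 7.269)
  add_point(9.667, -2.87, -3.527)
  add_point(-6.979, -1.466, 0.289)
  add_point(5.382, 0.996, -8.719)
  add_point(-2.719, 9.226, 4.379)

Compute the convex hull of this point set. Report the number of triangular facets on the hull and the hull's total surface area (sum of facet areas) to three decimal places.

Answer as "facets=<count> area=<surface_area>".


Extreme-point indices: [2, 3, 4, 5, 7, 8, 9, 10, 11, 12] — 10 of 13 on the boundary.

Per-facet area ½‖(b−a)×(c−a)‖:
  f1: (p12, p4, p9) → 81.2482
  f2: (p12, p5, p10) → 62.0318
  f3: (p12, p5, p4) → 51.0556
  f4: (p11, p2, p9) → 16.3839
  f5: (p11, p2, p5) → 33.4381
  f6: (p8, p12, p9) → 112.7258
  f7: (p8, p2, p9) → 32.4534
  f8: (p3, p5, p4) → 14.3853
  f9: (p3, p11, p5) → 40.5154
  f10: (p3, p4, p9) → 20.9192
  f11: (p3, p11, p9) → 26.9281
  f12: (p7, p8, p2) → 87.8627
  f13: (p7, p5, p10) → 10.3079
  f14: (p7, p2, p5) → 101.0484
  f15: (p7, p12, p10) → 48.7664
  f16: (p7, p8, p12) → 97.3146
Σ area = 837.385

Check V−E+F: 10 − 24 + 16 = 2.

facets=16 area=837.385


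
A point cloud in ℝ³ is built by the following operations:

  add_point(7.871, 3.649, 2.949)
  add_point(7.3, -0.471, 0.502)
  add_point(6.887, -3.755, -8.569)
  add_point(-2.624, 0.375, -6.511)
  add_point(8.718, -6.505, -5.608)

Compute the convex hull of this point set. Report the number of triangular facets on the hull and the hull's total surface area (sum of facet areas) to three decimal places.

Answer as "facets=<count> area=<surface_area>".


facets=6 area=206.186

Points on the hull: [0, 1, 2, 3, 4] (5 of 5).

Area of each hull facet:
  f1: (p2, p4, p3) → 20.5259
  f2: (p2, p0, p3) → 68.9957
  f3: (p2, p0, p4) → 29.4430
  f4: (p1, p4, p3) → 51.6720
  f5: (p1, p0, p3) → 27.7556
  f6: (p1, p0, p4) → 7.7944
Σ area = 206.186

Check V−E+F: 5 − 9 + 6 = 2.


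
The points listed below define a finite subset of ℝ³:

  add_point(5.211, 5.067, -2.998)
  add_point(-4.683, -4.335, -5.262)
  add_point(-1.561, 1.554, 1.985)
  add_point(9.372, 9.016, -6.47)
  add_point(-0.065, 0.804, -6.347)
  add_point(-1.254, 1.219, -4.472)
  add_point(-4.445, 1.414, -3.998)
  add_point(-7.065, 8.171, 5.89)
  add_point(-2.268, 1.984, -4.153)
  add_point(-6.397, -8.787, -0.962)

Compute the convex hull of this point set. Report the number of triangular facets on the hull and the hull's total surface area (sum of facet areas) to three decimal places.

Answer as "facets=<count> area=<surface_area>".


facets=12 area=469.394

Points on the hull: [0, 1, 2, 3, 4, 6, 7, 9] (8 of 10).

Area of each hull facet:
  f1: (p0, p3, p7) → 38.4239
  f2: (p0, p9, p3) → 26.2559
  f3: (p6, p3, p7) → 97.7375
  f4: (p2, p9, p7) → 48.9248
  f5: (p2, p0, p7) → 39.6727
  f6: (p2, p0, p9) → 46.3236
  f7: (p1, p9, p3) → 43.8437
  f8: (p1, p9, p7) → 54.3183
  f9: (p1, p6, p7) → 25.7070
  f10: (p4, p6, p3) → 25.4155
  f11: (p4, p1, p3) → 8.2743
  f12: (p4, p1, p6) → 14.4973
Σ area = 469.394

Euler characteristic 8−18+12 = 2 ✓


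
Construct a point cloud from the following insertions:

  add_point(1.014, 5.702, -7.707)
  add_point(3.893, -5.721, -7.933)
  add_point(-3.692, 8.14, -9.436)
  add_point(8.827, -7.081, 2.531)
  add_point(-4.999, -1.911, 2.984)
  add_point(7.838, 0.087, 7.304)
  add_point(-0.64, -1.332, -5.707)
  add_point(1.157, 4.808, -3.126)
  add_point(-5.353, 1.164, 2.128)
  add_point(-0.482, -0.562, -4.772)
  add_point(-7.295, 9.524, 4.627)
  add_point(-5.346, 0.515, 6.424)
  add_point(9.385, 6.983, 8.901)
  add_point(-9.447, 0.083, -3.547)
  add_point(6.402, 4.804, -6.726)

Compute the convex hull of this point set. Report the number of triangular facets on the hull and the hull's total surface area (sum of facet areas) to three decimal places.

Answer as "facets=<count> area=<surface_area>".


facets=16 area=1014.784

Extreme-point indices: [1, 2, 3, 4, 5, 10, 11, 12, 13, 14] — 10 of 15 on the boundary.

Per-facet area ½‖(b−a)×(c−a)‖:
  f1: (p1, p2, p13) → 82.9508
  f2: (p14, p3, p12) → 105.0704
  f3: (p14, p1, p3) → 63.1833
  f4: (p14, p2, p12) → 81.8313
  f5: (p14, p1, p2) → 59.6317
  f6: (p4, p11, p13) → 15.2156
  f7: (p4, p11, p3) → 29.7217
  f8: (p4, p1, p13) → 58.1968
  f9: (p4, p1, p3) → 78.4560
  f10: (p5, p3, p12) → 14.6792
  f11: (p5, p11, p12) → 46.9578
  f12: (p5, p11, p3) → 56.9887
  f13: (p10, p2, p13) → 70.1533
  f14: (p10, p11, p13) → 49.4539
  f15: (p10, p2, p12) → 126.8993
  f16: (p10, p11, p12) → 75.3948
Σ area = 1014.784

Check V−E+F: 10 − 24 + 16 = 2.


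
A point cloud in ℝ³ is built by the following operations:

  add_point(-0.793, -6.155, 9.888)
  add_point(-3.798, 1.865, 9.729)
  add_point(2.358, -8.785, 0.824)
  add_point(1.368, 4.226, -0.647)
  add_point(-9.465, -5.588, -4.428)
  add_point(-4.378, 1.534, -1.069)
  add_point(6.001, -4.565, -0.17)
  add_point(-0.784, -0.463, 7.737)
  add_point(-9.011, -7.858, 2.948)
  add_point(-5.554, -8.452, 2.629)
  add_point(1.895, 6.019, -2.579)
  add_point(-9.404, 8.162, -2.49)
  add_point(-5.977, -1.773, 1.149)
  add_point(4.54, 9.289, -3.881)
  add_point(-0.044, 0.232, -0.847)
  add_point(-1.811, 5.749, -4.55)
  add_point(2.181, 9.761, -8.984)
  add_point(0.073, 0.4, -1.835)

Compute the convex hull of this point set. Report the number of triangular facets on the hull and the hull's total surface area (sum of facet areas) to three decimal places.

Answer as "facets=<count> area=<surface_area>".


Extreme-point indices: [0, 1, 2, 4, 6, 7, 8, 9, 11, 13, 16] — 11 of 18 on the boundary.

Area of each hull facet:
  f1: (p11, p16, p4) → 92.7384
  f2: (p2, p16, p4) → 127.8920
  f3: (p2, p16, p6) → 40.2569
  f4: (p2, p0, p6) → 27.7786
  f5: (p8, p1, p0) → 46.2464
  f6: (p8, p11, p4) → 53.0062
  f7: (p8, p1, p11) → 92.6967
  f8: (p13, p11, p16) → 37.5909
  f9: (p13, p1, p11) → 100.7873
  f10: (p13, p16, p6) → 38.0087
  f11: (p9, p2, p0) → 34.4708
  f12: (p9, p8, p0) → 14.4658
  f13: (p9, p2, p4) → 33.4230
  f14: (p9, p8, p4) → 13.6114
  f15: (p7, p0, p6) → 33.9226
  f16: (p7, p13, p6) → 78.5189
  f17: (p7, p1, p0) → 12.2885
  f18: (p7, p13, p1) → 33.5476
Σ area = 911.251

Euler characteristic 11−27+18 = 2 ✓

facets=18 area=911.251


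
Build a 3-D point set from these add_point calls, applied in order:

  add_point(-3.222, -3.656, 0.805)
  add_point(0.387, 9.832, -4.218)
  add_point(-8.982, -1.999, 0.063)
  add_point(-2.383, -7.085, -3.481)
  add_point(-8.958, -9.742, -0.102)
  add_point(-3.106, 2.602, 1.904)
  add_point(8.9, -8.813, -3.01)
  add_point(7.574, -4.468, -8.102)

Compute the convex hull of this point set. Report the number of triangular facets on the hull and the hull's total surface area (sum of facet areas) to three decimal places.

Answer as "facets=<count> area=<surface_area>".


Hull vertices (8/8): indices [0, 1, 2, 3, 4, 5, 6, 7].

Area of each hull facet:
  f1: (p7, p1, p6) → 49.8442
  f2: (p4, p7, p6) → 61.7673
  f3: (p5, p1, p2) → 32.4656
  f4: (p5, p1, p6) → 87.0804
  f5: (p5, p4, p2) → 23.7870
  f6: (p3, p4, p2) → 28.7534
  f7: (p3, p4, p7) → 5.1957
  f8: (p3, p1, p2) → 70.5140
  f9: (p3, p7, p1) → 89.1998
  f10: (p0, p4, p6) → 55.0158
  f11: (p0, p5, p6) → 39.8959
  f12: (p0, p5, p4) → 17.8730
Σ area = 561.392

Euler characteristic 8−18+12 = 2 ✓

facets=12 area=561.392


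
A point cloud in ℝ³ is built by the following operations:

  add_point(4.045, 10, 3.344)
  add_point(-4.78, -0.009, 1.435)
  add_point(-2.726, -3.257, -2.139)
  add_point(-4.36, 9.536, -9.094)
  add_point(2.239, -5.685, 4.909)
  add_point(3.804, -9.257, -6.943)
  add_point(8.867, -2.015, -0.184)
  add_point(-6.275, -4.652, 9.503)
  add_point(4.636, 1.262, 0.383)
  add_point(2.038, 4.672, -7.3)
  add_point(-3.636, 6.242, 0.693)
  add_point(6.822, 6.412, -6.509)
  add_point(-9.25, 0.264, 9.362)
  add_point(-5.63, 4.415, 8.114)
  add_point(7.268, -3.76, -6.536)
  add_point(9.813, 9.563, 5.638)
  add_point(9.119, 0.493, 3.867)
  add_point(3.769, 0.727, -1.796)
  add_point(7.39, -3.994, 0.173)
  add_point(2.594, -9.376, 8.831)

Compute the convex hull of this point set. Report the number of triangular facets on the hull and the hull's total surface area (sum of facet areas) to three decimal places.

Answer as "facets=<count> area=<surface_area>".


facets=24 area=1176.817

Hull vertices (14/20): indices [0, 2, 3, 5, 6, 7, 11, 12, 13, 14, 15, 16, 18, 19].

Facet areas (half cross-product norm):
  f1: (p19, p15, p12) → 149.3340
  f2: (p13, p15, p12) → 23.3906
  f3: (p13, p3, p12) → 44.9766
  f4: (p16, p19, p15) → 41.4432
  f5: (p16, p6, p15) → 16.1960
  f6: (p16, p6, p19) → 30.4458
  f7: (p11, p3, p15) → 71.6246
  f8: (p11, p6, p15) → 63.2303
  f9: (p0, p3, p15) → 26.6212
  f10: (p0, p13, p15) → 31.2809
  f11: (p0, p13, p3) → 90.3850
  f12: (p7, p19, p12) → 14.9941
  f13: (p7, p5, p19) → 78.9866
  f14: (p2, p3, p12) → 99.5109
  f15: (p2, p5, p3) → 68.7780
  f16: (p2, p7, p12) → 35.1922
  f17: (p2, p7, p5) → 50.6523
  f18: (p18, p6, p19) → 9.4403
  f19: (p18, p5, p19) → 53.1898
  f20: (p18, p5, p6) → 9.9278
  f21: (p14, p5, p6) → 20.2087
  f22: (p14, p11, p6) → 33.4195
  f23: (p14, p5, p3) → 55.8817
  f24: (p14, p11, p3) → 57.7072
Σ area = 1176.817

Euler: V−E+F = 14−36+24 = 2.


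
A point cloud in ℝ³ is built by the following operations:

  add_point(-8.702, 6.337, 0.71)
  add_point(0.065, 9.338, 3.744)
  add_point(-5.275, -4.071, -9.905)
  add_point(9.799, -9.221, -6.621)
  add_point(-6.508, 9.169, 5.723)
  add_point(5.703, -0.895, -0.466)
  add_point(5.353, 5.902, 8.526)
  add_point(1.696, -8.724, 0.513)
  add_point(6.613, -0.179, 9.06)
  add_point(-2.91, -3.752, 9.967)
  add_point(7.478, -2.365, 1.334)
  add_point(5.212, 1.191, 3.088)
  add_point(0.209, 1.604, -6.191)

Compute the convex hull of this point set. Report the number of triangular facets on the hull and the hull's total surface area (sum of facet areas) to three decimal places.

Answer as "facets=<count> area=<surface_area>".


10 of the 13 inputs are extreme points: [0, 1, 2, 3, 4, 6, 7, 8, 9, 12].

Triangle areas on the boundary:
  f1: (p12, p1, p0) → 55.5860
  f2: (p12, p1, p3) → 79.3726
  f3: (p7, p8, p3) → 69.3550
  f4: (p7, p8, p9) → 56.8064
  f5: (p4, p1, p0) → 21.0071
  f6: (p4, p9, p0) → 43.1808
  f7: (p2, p12, p3) → 62.8805
  f8: (p2, p7, p3) → 71.8339
  f9: (p2, p12, p0) → 53.2791
  f10: (p2, p9, p0) → 112.6241
  f11: (p2, p7, p9) → 74.7011
  f12: (p6, p8, p9) → 31.4125
  f13: (p6, p4, p9) → 74.4019
  f14: (p6, p4, p1) → 24.1997
  f15: (p6, p1, p3) → 86.4942
  f16: (p6, p8, p3) → 51.3837
Σ area = 968.519

Check V−E+F: 10 − 24 + 16 = 2.

facets=16 area=968.519


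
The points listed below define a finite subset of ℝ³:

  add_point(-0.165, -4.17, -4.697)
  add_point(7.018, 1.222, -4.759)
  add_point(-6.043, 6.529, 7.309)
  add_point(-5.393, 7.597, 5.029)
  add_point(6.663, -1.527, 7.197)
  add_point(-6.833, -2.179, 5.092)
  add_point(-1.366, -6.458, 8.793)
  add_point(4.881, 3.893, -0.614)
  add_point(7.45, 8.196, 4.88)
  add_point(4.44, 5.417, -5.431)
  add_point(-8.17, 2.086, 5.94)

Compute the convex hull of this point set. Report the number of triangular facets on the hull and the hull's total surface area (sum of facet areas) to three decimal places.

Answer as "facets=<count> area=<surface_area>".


Hull vertices (10/11): indices [0, 1, 2, 3, 4, 5, 6, 8, 9, 10].

Area of each hull facet:
  f1: (p2, p6, p10) → 27.1452
  f2: (p5, p6, p10) → 13.9494
  f3: (p5, p0, p10) → 24.1073
  f4: (p5, p0, p6) → 47.0425
  f5: (p1, p9, p8) → 27.5266
  f6: (p1, p0, p9) → 22.2211
  f7: (p3, p9, p8) → 68.6421
  f8: (p3, p2, p8) → 16.0533
  f9: (p3, p2, p10) → 6.4749
  f10: (p3, p0, p10) → 45.8606
  f11: (p3, p0, p9) → 75.7243
  f12: (p4, p1, p8) → 55.1106
  f13: (p4, p2, p8) → 67.3066
  f14: (p4, p2, p6) → 64.7487
  f15: (p4, p0, p6) → 62.1029
  f16: (p4, p1, p0) → 54.3681
Σ area = 678.384

Euler characteristic 10−24+16 = 2 ✓

facets=16 area=678.384


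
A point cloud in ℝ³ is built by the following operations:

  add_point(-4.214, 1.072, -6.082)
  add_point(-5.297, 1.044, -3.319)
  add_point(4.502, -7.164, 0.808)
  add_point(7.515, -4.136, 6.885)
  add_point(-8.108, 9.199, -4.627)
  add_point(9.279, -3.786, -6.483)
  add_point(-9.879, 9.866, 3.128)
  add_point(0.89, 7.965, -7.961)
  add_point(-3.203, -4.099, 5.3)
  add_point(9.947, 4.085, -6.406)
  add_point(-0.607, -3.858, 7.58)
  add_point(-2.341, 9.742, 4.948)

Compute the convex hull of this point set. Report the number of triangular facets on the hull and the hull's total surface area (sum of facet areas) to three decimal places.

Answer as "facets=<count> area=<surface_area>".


Extreme-point indices: [0, 1, 2, 3, 4, 5, 6, 7, 8, 9, 10, 11] — 12 of 12 on the boundary.

Area of each hull facet:
  f1: (p11, p3, p9) → 122.4664
  f2: (p11, p7, p9) → 66.4745
  f3: (p8, p0, p2) → 57.5228
  f4: (p4, p0, p7) → 36.4278
  f5: (p4, p11, p6) → 30.9529
  f6: (p4, p11, p7) → 53.2676
  f7: (p5, p7, p9) → 37.4683
  f8: (p5, p0, p7) → 60.3367
  f9: (p5, p0, p2) → 62.0257
  f10: (p5, p3, p9) → 53.2573
  f11: (p5, p3, p2) → 33.2954
  f12: (p10, p3, p2) → 28.6974
  f13: (p10, p8, p2) → 15.6963
  f14: (p10, p11, p3) → 56.3663
  f15: (p10, p11, p6) → 53.2462
  f16: (p10, p8, p6) → 25.3612
  f17: (p1, p8, p6) → 60.7400
  f18: (p1, p8, p0) → 10.6703
  f19: (p1, p4, p6) → 34.8216
  f20: (p1, p4, p0) → 12.9401
Σ area = 912.035

Euler characteristic 12−30+20 = 2 ✓

facets=20 area=912.035


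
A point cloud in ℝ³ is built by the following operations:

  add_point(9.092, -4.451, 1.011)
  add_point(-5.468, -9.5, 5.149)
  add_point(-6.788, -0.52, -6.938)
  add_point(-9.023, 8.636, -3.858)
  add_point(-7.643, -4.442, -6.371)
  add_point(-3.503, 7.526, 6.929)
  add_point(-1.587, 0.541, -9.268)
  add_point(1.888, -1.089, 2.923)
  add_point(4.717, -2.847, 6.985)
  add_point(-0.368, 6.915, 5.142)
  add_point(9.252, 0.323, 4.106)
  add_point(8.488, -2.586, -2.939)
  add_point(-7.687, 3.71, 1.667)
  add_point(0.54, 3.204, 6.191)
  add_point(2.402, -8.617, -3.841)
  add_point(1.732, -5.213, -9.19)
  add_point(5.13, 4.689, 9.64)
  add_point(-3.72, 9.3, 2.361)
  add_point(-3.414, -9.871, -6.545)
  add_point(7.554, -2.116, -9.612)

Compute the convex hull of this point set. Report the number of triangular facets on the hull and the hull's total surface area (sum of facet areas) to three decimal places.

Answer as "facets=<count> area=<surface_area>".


Points on the hull: [0, 1, 2, 3, 4, 5, 6, 8, 10, 11, 12, 14, 15, 16, 17, 18, 19] (17 of 20).

Per-facet area ½‖(b−a)×(c−a)‖:
  f1: (p6, p19, p3) → 36.3157
  f2: (p4, p1, p18) → 40.3877
  f3: (p15, p19, p18) → 9.2027
  f4: (p15, p6, p19) → 21.9363
  f5: (p15, p4, p18) → 25.5208
  f6: (p15, p4, p6) → 27.4190
  f7: (p11, p19, p10) → 11.4890
  f8: (p11, p0, p10) → 12.4325
  f9: (p11, p0, p19) → 5.3470
  f10: (p14, p19, p18) → 31.0418
  f11: (p14, p0, p19) → 43.6480
  f12: (p14, p1, p18) → 37.4868
  f13: (p14, p0, p1) → 55.0747
  f14: (p8, p0, p10) → 17.4071
  f15: (p8, p0, p1) → 45.1761
  f16: (p17, p5, p3) → 14.2506
  f17: (p17, p19, p3) → 81.3215
  f18: (p17, p19, p10) → 110.7358
  f19: (p12, p5, p3) → 27.9691
  f20: (p12, p5, p1) → 52.2650
  f21: (p12, p4, p3) → 43.0047
  f22: (p12, p4, p1) → 68.4443
  f23: (p2, p6, p3) → 28.3782
  f24: (p2, p4, p3) → 11.9950
  f25: (p2, p4, p6) → 10.6501
  f26: (p16, p5, p1) → 80.6188
  f27: (p16, p8, p1) → 39.3141
  f28: (p16, p8, p10) → 23.2486
  f29: (p16, p17, p10) → 49.7651
  f30: (p16, p17, p5) → 21.1637
Σ area = 1083.010

Euler: V−E+F = 17−45+30 = 2.

facets=30 area=1083.010


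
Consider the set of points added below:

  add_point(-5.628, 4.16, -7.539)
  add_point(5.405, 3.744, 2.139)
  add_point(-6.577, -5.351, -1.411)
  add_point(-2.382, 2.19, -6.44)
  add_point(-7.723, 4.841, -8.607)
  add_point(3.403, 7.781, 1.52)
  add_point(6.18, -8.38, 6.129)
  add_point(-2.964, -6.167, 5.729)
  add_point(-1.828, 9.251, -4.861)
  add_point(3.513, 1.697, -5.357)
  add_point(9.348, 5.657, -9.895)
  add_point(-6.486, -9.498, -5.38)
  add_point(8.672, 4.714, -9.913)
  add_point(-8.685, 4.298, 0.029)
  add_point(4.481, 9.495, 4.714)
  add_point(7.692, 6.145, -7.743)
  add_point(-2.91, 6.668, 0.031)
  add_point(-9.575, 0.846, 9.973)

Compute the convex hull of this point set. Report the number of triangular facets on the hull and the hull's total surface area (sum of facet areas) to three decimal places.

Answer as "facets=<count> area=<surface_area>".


facets=16 area=1162.852

10 of the 18 inputs are extreme points: [4, 6, 7, 8, 10, 11, 12, 13, 14, 17].

Triangle areas on the boundary:
  f1: (p6, p14, p17) → 139.8603
  f2: (p6, p14, p10) → 140.1246
  f3: (p4, p11, p17) → 128.5560
  f4: (p7, p11, p17) → 59.2920
  f5: (p7, p6, p17) → 32.8517
  f6: (p7, p6, p11) → 55.1574
  f7: (p12, p6, p10) → 9.9609
  f8: (p12, p6, p11) → 164.9164
  f9: (p12, p4, p10) → 7.8196
  f10: (p12, p4, p11) → 120.9663
  f11: (p8, p14, p17) → 97.2529
  f12: (p8, p14, p10) → 72.4629
  f13: (p8, p4, p10) → 50.4005
  f14: (p13, p4, p17) → 12.3240
  f15: (p13, p8, p17) → 37.0600
  f16: (p13, p8, p4) → 33.8462
Σ area = 1162.852

Check V−E+F: 10 − 24 + 16 = 2.


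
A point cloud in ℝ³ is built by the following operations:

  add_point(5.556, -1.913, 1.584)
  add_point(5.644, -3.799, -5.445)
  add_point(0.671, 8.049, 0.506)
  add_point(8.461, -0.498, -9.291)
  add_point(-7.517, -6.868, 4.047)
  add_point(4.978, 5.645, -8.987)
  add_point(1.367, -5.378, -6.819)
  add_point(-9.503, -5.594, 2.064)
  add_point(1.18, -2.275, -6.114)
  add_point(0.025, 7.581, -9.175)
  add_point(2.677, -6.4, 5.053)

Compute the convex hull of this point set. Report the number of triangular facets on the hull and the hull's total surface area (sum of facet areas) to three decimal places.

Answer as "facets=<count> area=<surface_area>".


facets=16 area=658.026

Extreme-point indices: [0, 1, 2, 3, 4, 5, 6, 7, 9, 10] — 10 of 11 on the boundary.

Area of each hull facet:
  f1: (p9, p2, p7) → 82.9978
  f2: (p1, p10, p3) → 15.3589
  f3: (p0, p2, p3) → 62.9658
  f4: (p0, p10, p3) → 24.7850
  f5: (p0, p10, p2) → 31.0067
  f6: (p6, p9, p7) → 92.8272
  f7: (p6, p9, p3) → 51.2868
  f8: (p6, p1, p3) → 12.4394
  f9: (p6, p1, p10) → 26.6749
  f10: (p5, p2, p3) → 34.1007
  f11: (p5, p9, p3) → 11.9227
  f12: (p5, p9, p2) → 25.7628
  f13: (p4, p6, p7) → 21.5569
  f14: (p4, p6, p10) → 60.1964
  f15: (p4, p2, p7) → 26.3366
  f16: (p4, p10, p2) → 77.8073
Σ area = 658.026

Check V−E+F: 10 − 24 + 16 = 2.


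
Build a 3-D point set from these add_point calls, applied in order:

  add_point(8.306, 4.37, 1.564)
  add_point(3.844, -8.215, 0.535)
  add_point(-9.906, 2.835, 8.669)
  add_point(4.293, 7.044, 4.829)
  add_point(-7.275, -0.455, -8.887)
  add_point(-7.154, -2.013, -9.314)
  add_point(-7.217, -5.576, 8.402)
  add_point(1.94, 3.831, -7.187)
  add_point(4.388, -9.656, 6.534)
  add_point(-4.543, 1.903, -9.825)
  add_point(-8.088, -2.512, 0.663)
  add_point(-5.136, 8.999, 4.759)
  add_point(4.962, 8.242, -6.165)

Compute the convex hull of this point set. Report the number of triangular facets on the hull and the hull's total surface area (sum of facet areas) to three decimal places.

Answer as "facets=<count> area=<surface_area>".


Hull vertices (13/13): indices [0, 1, 2, 3, 4, 5, 6, 7, 8, 9, 10, 11, 12].

Triangle areas on the boundary:
  f1: (p3, p8, p2) → 122.7443
  f2: (p3, p8, p0) → 44.7199
  f3: (p3, p11, p2) → 38.6810
  f4: (p12, p11, p9) → 85.6033
  f5: (p12, p3, p11) → 53.3217
  f6: (p12, p3, p0) → 26.9794
  f7: (p6, p8, p2) → 43.9424
  f8: (p6, p5, p8) → 112.0074
  f9: (p4, p11, p2) → 72.5845
  f10: (p4, p5, p2) → 13.1146
  f11: (p4, p11, p9) → 30.2497
  f12: (p4, p5, p9) → 2.6377
  f13: (p1, p5, p8) → 33.0148
  f14: (p1, p8, p0) → 41.1978
  f15: (p1, p12, p0) → 60.7040
  f16: (p10, p5, p2) → 29.3112
  f17: (p10, p6, p2) → 34.5972
  f18: (p10, p6, p5) → 15.6330
  f19: (p7, p12, p9) → 12.3867
  f20: (p7, p1, p12) → 33.9674
  f21: (p7, p5, p9) → 12.7118
  f22: (p7, p1, p5) → 77.3733
Σ area = 997.483

Euler characteristic 13−33+22 = 2 ✓

facets=22 area=997.483


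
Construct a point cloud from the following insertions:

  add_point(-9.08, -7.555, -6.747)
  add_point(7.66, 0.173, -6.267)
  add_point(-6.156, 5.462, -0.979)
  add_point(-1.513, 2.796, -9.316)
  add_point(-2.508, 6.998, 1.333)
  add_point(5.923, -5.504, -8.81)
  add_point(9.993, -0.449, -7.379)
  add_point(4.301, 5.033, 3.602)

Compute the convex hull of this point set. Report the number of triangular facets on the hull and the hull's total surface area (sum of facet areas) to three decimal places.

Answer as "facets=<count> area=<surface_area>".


Hull vertices (7/8): indices [0, 2, 3, 4, 5, 6, 7].

Triangle areas on the boundary:
  f1: (p3, p4, p6) → 69.5479
  f2: (p7, p4, p0) → 64.3129
  f3: (p7, p4, p6) → 48.8087
  f4: (p2, p4, p0) → 25.0173
  f5: (p2, p3, p0) → 63.1446
  f6: (p2, p3, p4) → 22.4802
  f7: (p5, p7, p0) → 124.2210
  f8: (p5, p7, p6) → 43.7989
  f9: (p5, p3, p0) → 71.2776
  f10: (p5, p3, p6) → 36.6595
Σ area = 569.269

Check V−E+F: 7 − 15 + 10 = 2.

facets=10 area=569.269


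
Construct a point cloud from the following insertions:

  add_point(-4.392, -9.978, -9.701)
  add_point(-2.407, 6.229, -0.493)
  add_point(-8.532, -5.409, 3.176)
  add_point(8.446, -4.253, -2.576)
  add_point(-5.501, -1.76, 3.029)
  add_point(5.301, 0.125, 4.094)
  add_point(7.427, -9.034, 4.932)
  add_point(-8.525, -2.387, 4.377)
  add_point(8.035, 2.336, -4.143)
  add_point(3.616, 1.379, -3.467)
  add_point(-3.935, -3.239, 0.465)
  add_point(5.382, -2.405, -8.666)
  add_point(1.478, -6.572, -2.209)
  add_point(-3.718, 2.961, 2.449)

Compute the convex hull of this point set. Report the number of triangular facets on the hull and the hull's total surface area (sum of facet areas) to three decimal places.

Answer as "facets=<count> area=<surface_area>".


Hull vertices (10/14): indices [0, 1, 2, 3, 5, 6, 7, 8, 11, 13].

Triangle areas on the boundary:
  f1: (p6, p0, p2) → 113.5986
  f2: (p6, p0, p3) → 70.2932
  f3: (p11, p0, p3) → 42.3839
  f4: (p11, p0, p1) → 88.1690
  f5: (p7, p6, p2) → 26.4037
  f6: (p7, p0, p2) → 18.0299
  f7: (p7, p0, p1) → 95.0477
  f8: (p5, p7, p6) → 66.2677
  f9: (p8, p11, p1) → 41.2892
  f10: (p8, p5, p1) → 46.1777
  f11: (p8, p11, p3) → 21.0294
  f12: (p8, p6, p3) → 21.5606
  f13: (p8, p5, p6) → 40.9028
  f14: (p13, p7, p1) → 8.6536
  f15: (p13, p5, p1) → 21.9867
  f16: (p13, p5, p7) → 33.4605
Σ area = 755.254

Euler characteristic 10−24+16 = 2 ✓

facets=16 area=755.254


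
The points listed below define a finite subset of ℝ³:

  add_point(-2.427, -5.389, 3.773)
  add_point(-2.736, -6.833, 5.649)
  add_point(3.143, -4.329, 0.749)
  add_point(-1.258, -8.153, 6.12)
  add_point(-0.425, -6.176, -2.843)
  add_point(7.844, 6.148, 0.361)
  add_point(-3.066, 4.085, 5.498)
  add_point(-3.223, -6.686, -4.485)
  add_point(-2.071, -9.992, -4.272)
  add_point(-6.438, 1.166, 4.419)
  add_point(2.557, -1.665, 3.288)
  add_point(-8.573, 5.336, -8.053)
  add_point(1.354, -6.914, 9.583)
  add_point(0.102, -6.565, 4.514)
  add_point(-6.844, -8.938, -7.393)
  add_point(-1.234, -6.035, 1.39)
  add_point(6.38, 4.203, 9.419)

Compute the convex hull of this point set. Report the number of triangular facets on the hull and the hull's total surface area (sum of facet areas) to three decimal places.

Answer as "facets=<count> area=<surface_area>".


facets=18 area=845.943

Points on the hull: [1, 2, 3, 5, 6, 8, 9, 11, 12, 14, 16] (11 of 17).

Area of each hull facet:
  f1: (p6, p5, p11) → 89.5978
  f2: (p14, p5, p11) → 132.4204
  f3: (p14, p8, p5) → 51.9258
  f4: (p2, p8, p5) → 33.3329
  f5: (p2, p12, p8) → 41.8650
  f6: (p16, p6, p5) → 46.7518
  f7: (p16, p6, p12) → 57.5689
  f8: (p16, p2, p5) → 51.6406
  f9: (p16, p2, p12) → 53.7461
  f10: (p3, p12, p8) → 12.7341
  f11: (p3, p14, p8) → 25.4286
  f12: (p9, p6, p11) → 30.2707
  f13: (p9, p14, p11) → 88.9777
  f14: (p9, p6, p12) → 28.0456
  f15: (p1, p3, p14) → 13.2762
  f16: (p1, p9, p14) → 61.1383
  f17: (p1, p3, p12) → 4.1700
  f18: (p1, p9, p12) → 23.0524
Σ area = 845.943

Euler characteristic 11−27+18 = 2 ✓


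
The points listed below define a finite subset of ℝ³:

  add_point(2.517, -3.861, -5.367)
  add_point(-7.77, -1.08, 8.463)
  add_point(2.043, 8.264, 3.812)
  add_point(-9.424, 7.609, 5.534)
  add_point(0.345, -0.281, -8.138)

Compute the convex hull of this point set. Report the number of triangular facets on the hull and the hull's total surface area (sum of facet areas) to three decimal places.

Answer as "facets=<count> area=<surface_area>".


facets=6 area=407.951

Points on the hull: [0, 1, 2, 3, 4] (5 of 5).

Area of each hull facet:
  f1: (p1, p2, p3) → 53.9495
  f2: (p1, p2, p0) → 103.8766
  f3: (p4, p2, p3) → 85.8485
  f4: (p4, p2, p0) → 36.9982
  f5: (p4, p1, p3) → 83.5485
  f6: (p4, p1, p0) → 43.7296
Σ area = 407.951

Check V−E+F: 5 − 9 + 6 = 2.


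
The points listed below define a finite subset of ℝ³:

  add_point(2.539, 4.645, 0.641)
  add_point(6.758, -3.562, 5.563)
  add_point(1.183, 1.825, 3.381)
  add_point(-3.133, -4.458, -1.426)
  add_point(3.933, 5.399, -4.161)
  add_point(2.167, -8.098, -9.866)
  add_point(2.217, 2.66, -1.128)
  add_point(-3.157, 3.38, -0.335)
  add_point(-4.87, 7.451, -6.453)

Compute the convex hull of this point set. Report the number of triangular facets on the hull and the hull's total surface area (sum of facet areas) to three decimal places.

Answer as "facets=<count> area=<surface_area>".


facets=12 area=479.218

Extreme-point indices: [0, 1, 2, 3, 4, 5, 7, 8] — 8 of 9 on the boundary.

Area of each hull facet:
  f1: (p3, p5, p8) → 69.0064
  f2: (p3, p5, p1) → 64.2375
  f3: (p4, p5, p8) → 68.8138
  f4: (p4, p0, p8) → 23.5769
  f5: (p4, p5, p1) → 95.0921
  f6: (p4, p0, p1) → 23.5783
  f7: (p2, p0, p1) → 15.3034
  f8: (p2, p3, p1) → 36.2870
  f9: (p7, p3, p8) → 27.0504
  f10: (p7, p2, p3) → 23.0647
  f11: (p7, p0, p8) → 21.6838
  f12: (p7, p2, p0) → 11.5234
Σ area = 479.218

Euler: V−E+F = 8−18+12 = 2.


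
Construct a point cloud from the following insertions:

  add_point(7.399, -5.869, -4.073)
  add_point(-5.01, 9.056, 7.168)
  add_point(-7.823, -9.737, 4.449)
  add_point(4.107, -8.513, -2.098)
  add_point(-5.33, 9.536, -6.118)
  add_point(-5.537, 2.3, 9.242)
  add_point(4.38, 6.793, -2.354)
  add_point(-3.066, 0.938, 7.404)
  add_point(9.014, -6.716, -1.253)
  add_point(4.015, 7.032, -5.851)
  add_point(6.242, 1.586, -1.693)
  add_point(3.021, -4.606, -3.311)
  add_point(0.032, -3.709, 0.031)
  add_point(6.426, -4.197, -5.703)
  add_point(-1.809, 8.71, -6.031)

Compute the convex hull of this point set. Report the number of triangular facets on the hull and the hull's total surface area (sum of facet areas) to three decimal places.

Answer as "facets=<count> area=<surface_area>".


12 of the 15 inputs are extreme points: [0, 1, 2, 3, 4, 5, 6, 8, 9, 10, 13, 14].

Facet areas (half cross-product norm):
  f1: (p5, p8, p2) → 116.2073
  f2: (p13, p4, p2) → 160.0885
  f3: (p1, p4, p2) → 126.8682
  f4: (p1, p5, p2) → 29.2584
  f5: (p1, p5, p8) → 69.3852
  f6: (p3, p8, p2) → 23.3634
  f7: (p3, p13, p2) → 30.4539
  f8: (p9, p13, p8) → 27.8175
  f9: (p10, p1, p8) → 54.9169
  f10: (p10, p1, p6) → 35.9796
  f11: (p10, p9, p8) → 16.9900
  f12: (p10, p9, p6) → 9.5821
  f13: (p0, p13, p8) → 1.9138
  f14: (p0, p3, p8) → 7.7273
  f15: (p0, p3, p13) → 5.4626
  f16: (p14, p13, p4) → 19.3277
  f17: (p14, p9, p13) → 30.6896
  f18: (p14, p1, p4) → 24.0173
  f19: (p14, p1, p6) → 48.6228
  f20: (p14, p9, p6) → 10.5672
Σ area = 849.239

Check V−E+F: 12 − 30 + 20 = 2.

facets=20 area=849.239


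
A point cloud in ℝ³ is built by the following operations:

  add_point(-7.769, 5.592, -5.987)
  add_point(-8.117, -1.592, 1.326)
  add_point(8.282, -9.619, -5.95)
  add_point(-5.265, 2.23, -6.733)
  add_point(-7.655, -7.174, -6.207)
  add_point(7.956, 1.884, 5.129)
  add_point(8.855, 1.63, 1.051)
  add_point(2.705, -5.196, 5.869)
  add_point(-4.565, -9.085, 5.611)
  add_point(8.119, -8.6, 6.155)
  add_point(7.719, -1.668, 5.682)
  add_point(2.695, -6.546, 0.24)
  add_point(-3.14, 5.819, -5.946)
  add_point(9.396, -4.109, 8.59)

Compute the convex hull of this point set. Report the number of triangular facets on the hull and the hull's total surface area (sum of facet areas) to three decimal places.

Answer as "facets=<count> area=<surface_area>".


Points on the hull: [0, 1, 2, 3, 4, 5, 6, 8, 9, 12, 13] (11 of 14).

Area of each hull facet:
  f1: (p8, p13, p1) → 69.4316
  f2: (p5, p13, p1) → 59.1519
  f3: (p3, p2, p12) → 37.6648
  f4: (p9, p2, p13) → 27.1445
  f5: (p9, p8, p13) → 31.9679
  f6: (p9, p8, p2) → 77.1348
  f7: (p0, p5, p1) → 86.5529
  f8: (p0, p5, p12) → 27.4720
  f9: (p0, p3, p12) → 8.2592
  f10: (p6, p2, p12) → 96.0817
  f11: (p6, p5, p12) → 29.1715
  f12: (p6, p2, p13) → 62.6686
  f13: (p6, p5, p13) → 13.6653
  f14: (p4, p8, p2) → 95.5327
  f15: (p4, p3, p2) → 77.9895
  f16: (p4, p8, p1) → 43.4510
  f17: (p4, p0, p1) → 47.5435
  f18: (p4, p0, p3) → 16.3924
Σ area = 907.276

Check V−E+F: 11 − 27 + 18 = 2.

facets=18 area=907.276


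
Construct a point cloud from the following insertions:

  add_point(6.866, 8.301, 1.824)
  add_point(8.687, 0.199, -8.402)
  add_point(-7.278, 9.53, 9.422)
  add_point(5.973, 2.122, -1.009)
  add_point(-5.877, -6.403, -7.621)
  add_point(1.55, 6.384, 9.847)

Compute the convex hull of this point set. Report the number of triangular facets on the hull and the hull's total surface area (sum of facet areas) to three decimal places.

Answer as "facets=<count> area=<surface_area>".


6 of the 6 inputs are extreme points: [0, 1, 2, 3, 4, 5].

Triangle areas on the boundary:
  f1: (p4, p1, p2) → 183.6493
  f2: (p5, p4, p2) → 106.0978
  f3: (p0, p1, p2) → 89.6283
  f4: (p0, p5, p2) → 42.0428
  f5: (p3, p4, p1) → 62.8121
  f6: (p3, p5, p4) → 95.9857
  f7: (p3, p0, p1) → 23.2633
  f8: (p3, p0, p5) → 33.4997
Σ area = 636.979

Euler: V−E+F = 6−12+8 = 2.

facets=8 area=636.979


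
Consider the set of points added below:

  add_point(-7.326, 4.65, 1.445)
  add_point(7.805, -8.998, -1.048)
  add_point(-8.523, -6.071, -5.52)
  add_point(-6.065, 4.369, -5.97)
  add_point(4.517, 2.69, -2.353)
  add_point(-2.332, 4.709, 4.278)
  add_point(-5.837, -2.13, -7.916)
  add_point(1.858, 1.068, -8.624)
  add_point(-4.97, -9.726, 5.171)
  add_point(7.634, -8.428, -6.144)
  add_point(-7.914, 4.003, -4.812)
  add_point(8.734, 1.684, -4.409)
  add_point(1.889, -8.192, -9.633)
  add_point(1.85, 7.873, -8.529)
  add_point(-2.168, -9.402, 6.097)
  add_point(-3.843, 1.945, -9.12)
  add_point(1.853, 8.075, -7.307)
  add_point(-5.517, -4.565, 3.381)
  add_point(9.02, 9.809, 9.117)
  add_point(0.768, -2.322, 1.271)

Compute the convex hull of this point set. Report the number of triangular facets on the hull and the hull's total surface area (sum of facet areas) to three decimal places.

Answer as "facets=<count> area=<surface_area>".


facets=28 area=1176.812

Points on the hull: [0, 1, 2, 3, 5, 6, 8, 9, 10, 11, 12, 13, 14, 15, 16, 18] (16 of 20).

Facet areas (half cross-product norm):
  f1: (p8, p12, p2) → 67.4747
  f2: (p1, p8, p12) → 73.5982
  f3: (p6, p12, p2) → 26.6002
  f4: (p0, p8, p2) → 73.4290
  f5: (p14, p8, p18) → 26.4891
  f6: (p14, p1, p18) → 128.7300
  f7: (p14, p1, p8) → 14.7268
  f8: (p11, p13, p18) → 79.8662
  f9: (p11, p1, p18) → 86.1916
  f10: (p16, p13, p18) → 4.4542
  f11: (p16, p0, p18) → 112.6397
  f12: (p5, p8, p18) → 84.6826
  f13: (p5, p0, p18) → 14.8283
  f14: (p5, p0, p8) → 41.8132
  f15: (p10, p16, p13) → 6.6427
  f16: (p10, p16, p0) → 34.1525
  f17: (p10, p6, p2) → 18.3333
  f18: (p10, p0, p2) → 31.4552
  f19: (p9, p1, p12) → 14.4362
  f20: (p9, p11, p1) → 26.4200
  f21: (p9, p13, p12) → 54.1510
  f22: (p9, p11, p13) → 46.4771
  f23: (p15, p10, p6) → 14.5183
  f24: (p15, p13, p12) → 45.9767
  f25: (p15, p6, p12) → 23.1158
  f26: (p3, p10, p13) → 3.2493
  f27: (p3, p15, p13) → 18.6757
  f28: (p3, p15, p10) → 3.6841
Σ area = 1176.812

Euler characteristic 16−42+28 = 2 ✓
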